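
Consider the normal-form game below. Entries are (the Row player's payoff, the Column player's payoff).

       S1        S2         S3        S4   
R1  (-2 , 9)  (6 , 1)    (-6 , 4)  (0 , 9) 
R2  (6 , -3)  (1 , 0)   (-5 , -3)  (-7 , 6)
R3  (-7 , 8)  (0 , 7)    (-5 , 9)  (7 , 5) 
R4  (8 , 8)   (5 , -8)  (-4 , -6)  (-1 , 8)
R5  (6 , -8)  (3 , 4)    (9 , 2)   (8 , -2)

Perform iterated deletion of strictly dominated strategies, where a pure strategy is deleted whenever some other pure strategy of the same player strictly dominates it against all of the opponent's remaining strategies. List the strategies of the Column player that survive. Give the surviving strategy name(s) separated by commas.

S1, S2, S3, S4

Row R2 is eliminated: R4 beats it against every remaining column (S1: 8>6, S2: 5>1, S3: -4>-5, S4: -1>-7).
For the Row player, R5 strictly dominates R3 on the remaining columns (S1: 6>-7, S2: 3>0, S3: 9>-5, S4: 8>7); eliminate R3.
Among the remaining strategies, none is strictly dominated by another pure strategy of the same player, so the elimination stops.
Surviving strategies — the Row player: {R1, R4, R5}; the Column player: {S1, S2, S3, S4}.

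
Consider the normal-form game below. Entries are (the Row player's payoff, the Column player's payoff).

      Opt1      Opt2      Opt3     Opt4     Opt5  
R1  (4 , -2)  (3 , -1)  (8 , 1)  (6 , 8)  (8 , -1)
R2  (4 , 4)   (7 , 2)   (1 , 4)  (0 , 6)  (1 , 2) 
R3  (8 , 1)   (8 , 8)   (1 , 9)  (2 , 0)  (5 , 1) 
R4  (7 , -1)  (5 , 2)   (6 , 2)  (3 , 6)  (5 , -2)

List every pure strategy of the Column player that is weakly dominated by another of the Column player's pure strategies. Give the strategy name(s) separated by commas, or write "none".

Opt1, Opt2, Opt5

Opt3 weakly dominates Opt1 — R1: 1>-2, R2: 4=4, R3: 9>1, R4: 2>-1.
Opt2 is weakly dominated by Opt3 (R1: 1>-1, R2: 4>2, R3: 9>8, R4: 2=2).
Opt3: no other strategy beats it everywhere (Opt1 at R1 (1>-2); Opt2 at R1 (1>-1); Opt4 at R3 (9>0); Opt5 at R1 (1>-1)).
Opt4: no other strategy beats it everywhere (Opt1 at R1 (8>-2); Opt2 at R1 (8>-1); Opt3 at R1 (8>1); Opt5 at R1 (8>-1)).
Opt5: dominated, since Opt2 does at least as well everywhere (R1: -1=-1, R2: 2=2, R3: 8>1, R4: 2>-2).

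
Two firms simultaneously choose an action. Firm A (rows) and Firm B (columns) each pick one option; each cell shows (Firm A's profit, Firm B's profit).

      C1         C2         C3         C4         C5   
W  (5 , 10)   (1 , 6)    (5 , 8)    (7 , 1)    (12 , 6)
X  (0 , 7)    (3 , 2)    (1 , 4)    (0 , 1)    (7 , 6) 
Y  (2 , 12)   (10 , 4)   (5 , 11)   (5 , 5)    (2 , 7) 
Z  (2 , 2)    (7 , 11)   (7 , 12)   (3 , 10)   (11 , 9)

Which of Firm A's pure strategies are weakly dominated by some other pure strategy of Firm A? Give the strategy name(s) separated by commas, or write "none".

X

W is not dominated — it holds its own against X at C1 (5>0); Y at C1 (5>2); Z at C1 (5>2).
Z weakly dominates X — C1: 2>0, C2: 7>3, C3: 7>1, C4: 3>0, C5: 11>7.
Y: no other strategy beats it everywhere (W at C2 (10>1); X at C1 (2>0); Z at C2 (10>7)).
Nothing dominates Z: W at C2 (7>1); X at C1 (2>0); Y at C3 (7>5).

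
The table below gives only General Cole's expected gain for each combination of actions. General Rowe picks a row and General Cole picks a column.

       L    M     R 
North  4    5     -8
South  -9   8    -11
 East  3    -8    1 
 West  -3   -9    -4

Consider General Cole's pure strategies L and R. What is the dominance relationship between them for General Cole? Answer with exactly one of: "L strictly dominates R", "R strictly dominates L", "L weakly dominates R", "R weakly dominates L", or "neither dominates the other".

L strictly dominates R

Compare L to R across each choice by General Rowe: North: 4>-8, South: -9>-11, East: 3>1, West: -3>-4.
Every comparison favours L, so L strictly dominates R.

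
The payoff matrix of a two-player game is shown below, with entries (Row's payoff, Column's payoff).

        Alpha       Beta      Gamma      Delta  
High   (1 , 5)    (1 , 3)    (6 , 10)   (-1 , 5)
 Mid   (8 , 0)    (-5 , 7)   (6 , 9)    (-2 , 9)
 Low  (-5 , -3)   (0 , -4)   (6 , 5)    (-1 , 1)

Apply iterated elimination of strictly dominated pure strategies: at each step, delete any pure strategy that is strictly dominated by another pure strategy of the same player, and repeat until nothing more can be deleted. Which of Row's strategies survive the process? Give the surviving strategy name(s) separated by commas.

High, Mid, Low

Column's strategy Alpha is strictly dominated by Gamma (High: 10>5, Mid: 9>0, Low: 5>-3) and is removed.
For Column, Gamma strictly dominates Beta on the remaining rows (High: 10>3, Mid: 9>7, Low: 5>-4); eliminate Beta.
Among the remaining strategies, none is strictly dominated by another pure strategy of the same player, so the elimination stops.
Surviving strategies — Row: {High, Mid, Low}; Column: {Gamma, Delta}.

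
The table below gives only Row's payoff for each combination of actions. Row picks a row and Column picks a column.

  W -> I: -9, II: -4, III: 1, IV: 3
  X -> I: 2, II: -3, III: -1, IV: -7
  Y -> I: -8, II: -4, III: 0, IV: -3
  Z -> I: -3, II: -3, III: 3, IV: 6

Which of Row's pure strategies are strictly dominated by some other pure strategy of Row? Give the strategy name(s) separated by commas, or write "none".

W, Y

Z strictly dominates W — I: -3>-9, II: -3>-4, III: 3>1, IV: 6>3.
Nothing dominates X: W at I (2>-9); Y at I (2>-8); Z at I (2>-3).
Y is strictly dominated by Z (I: -3>-8, II: -3>-4, III: 3>0, IV: 6>-3).
Z is not dominated — it holds its own against W at I (-3>-9); X at II (-3=-3); Y at I (-3>-8).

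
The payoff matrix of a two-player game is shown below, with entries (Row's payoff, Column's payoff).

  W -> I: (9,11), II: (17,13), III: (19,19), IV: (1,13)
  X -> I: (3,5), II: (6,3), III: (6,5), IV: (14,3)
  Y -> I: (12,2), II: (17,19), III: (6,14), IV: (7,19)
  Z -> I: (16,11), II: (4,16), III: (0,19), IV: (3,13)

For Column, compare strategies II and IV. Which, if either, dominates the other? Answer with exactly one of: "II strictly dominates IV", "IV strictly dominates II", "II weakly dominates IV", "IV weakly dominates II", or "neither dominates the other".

II weakly dominates IV

II's payoffs vs IV's, by Row's action — W: 13=13, X: 3=3, Y: 19=19, Z: 16>13.
II is at least as good everywhere and strictly better somewhere (tied only at W, X, Y), so II weakly but not strictly dominates IV.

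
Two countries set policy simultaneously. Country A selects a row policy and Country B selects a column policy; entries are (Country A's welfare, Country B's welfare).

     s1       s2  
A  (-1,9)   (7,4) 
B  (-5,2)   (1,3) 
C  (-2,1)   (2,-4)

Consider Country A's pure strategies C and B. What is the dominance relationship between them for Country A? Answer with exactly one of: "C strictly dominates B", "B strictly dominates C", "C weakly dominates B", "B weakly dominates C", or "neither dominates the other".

Compare C to B across every action of Country B: s1: -2>-5, s2: 2>1.
Every comparison favours C, so C strictly dominates B.

C strictly dominates B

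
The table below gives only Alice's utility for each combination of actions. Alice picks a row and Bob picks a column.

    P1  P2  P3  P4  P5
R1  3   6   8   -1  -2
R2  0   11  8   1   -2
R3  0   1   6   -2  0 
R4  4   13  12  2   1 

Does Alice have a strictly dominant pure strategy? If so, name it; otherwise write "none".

R4

R4 vs R1: P1: 4>3, P2: 13>6, P3: 12>8, P4: 2>-1, P5: 1>-2.
R4 vs R2: P1: 4>0, P2: 13>11, P3: 12>8, P4: 2>1, P5: 1>-2.
R4 vs R3: P1: 4>0, P2: 13>1, P3: 12>6, P4: 2>-2, P5: 1>0.
R4 strictly beats every other strategy against every opponent action, so it is strictly dominant.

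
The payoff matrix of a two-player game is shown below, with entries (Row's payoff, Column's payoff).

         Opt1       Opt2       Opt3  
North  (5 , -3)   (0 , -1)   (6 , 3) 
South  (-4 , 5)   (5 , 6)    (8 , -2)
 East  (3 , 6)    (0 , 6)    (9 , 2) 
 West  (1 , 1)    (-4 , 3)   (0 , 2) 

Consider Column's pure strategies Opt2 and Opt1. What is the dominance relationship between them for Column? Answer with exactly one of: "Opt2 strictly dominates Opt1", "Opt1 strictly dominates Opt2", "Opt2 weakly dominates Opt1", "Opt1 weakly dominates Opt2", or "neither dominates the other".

Compare Opt2 to Opt1 across each choice by Row: North: -1>-3, South: 6>5, East: 6=6, West: 3>1.
Opt2 is at least as good everywhere and strictly better somewhere (tied only at East), so Opt2 weakly but not strictly dominates Opt1.

Opt2 weakly dominates Opt1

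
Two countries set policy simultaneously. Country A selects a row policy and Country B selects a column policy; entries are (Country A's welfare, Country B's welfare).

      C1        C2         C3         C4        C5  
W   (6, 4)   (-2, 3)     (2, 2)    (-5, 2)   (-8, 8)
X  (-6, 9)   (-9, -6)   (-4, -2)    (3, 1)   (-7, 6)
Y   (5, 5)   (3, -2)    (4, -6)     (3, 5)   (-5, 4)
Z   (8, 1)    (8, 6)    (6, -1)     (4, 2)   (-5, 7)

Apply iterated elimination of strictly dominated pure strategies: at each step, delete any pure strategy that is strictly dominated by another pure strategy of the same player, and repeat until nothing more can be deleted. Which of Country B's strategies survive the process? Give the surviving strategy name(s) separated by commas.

C1, C4, C5

Row W is eliminated: Z beats it against every remaining column (C1: 8>6, C2: 8>-2, C3: 6>2, C4: 4>-5, C5: -5>-8).
Row X is eliminated: Z beats it against every remaining column (C1: 8>-6, C2: 8>-9, C3: 6>-4, C4: 4>3, C5: -5>-7).
For Country B, C5 strictly dominates C2 on the remaining rows (Y: 4>-2, Z: 7>6); eliminate C2.
Country B's strategy C3 is strictly dominated by C1 (Y: 5>-6, Z: 1>-1) and is removed.
Among the remaining strategies, none is strictly dominated by another pure strategy of the same player, so the elimination stops.
Surviving strategies — Country A: {Y, Z}; Country B: {C1, C4, C5}.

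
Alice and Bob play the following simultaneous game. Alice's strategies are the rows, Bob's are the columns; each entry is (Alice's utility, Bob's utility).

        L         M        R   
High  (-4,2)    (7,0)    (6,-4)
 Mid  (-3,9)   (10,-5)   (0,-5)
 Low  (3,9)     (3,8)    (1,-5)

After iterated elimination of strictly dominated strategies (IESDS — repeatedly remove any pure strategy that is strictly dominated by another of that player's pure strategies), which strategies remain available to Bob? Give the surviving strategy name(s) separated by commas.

Column M is eliminated: L beats it against every remaining row (High: 2>0, Mid: 9>-5, Low: 9>8).
Alice's strategy Mid is strictly dominated by Low (L: 3>-3, R: 1>0) and is removed.
For Bob, L strictly dominates R on the remaining rows (High: 2>-4, Low: 9>-5); eliminate R.
For Alice, Low strictly dominates High on the remaining columns (L: 3>-4); eliminate High.
Among the remaining strategies, none is strictly dominated by another pure strategy of the same player, so the elimination stops.
Surviving strategies — Alice: {Low}; Bob: {L}.

L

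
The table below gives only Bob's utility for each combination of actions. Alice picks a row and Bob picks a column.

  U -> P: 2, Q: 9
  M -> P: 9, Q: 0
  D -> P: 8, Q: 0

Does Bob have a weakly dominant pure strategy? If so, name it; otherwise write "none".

none

P fails to dominate Q at U (2<9).
Q fails to dominate P at M (0<9).
No single strategy dominates all the others.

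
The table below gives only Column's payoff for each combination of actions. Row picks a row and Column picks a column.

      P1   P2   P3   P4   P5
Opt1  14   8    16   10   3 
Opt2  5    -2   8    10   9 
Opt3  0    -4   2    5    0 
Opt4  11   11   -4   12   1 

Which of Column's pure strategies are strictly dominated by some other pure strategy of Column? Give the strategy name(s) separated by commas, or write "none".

P2, P5

P1: no other strategy beats it everywhere (P2 at Opt1 (14>8); P3 at Opt4 (11>-4); P4 at Opt1 (14>10); P5 at Opt1 (14>3)).
P2: dominated, since P4 does at least as well everywhere (Opt1: 10>8, Opt2: 10>-2, Opt3: 5>-4, Opt4: 12>11).
P3: no other strategy beats it everywhere (P1 at Opt1 (16>14); P2 at Opt1 (16>8); P4 at Opt1 (16>10); P5 at Opt1 (16>3)).
P4 is not dominated — it holds its own against P1 at Opt2 (10>5); P2 at Opt1 (10>8); P3 at Opt2 (10>8); P5 at Opt1 (10>3).
P4 strictly dominates P5 — Opt1: 10>3, Opt2: 10>9, Opt3: 5>0, Opt4: 12>1.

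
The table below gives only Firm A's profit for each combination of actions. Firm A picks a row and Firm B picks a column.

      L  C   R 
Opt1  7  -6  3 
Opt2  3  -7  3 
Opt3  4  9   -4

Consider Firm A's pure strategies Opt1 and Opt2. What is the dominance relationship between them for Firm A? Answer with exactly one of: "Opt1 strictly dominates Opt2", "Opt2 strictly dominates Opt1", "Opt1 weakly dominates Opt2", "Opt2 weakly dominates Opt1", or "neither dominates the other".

Compare Opt1 to Opt2 across each opponent action: L: 7>3, C: -6>-7, R: 3=3.
Opt1 is at least as good everywhere and strictly better somewhere (tied only at R), so Opt1 weakly but not strictly dominates Opt2.

Opt1 weakly dominates Opt2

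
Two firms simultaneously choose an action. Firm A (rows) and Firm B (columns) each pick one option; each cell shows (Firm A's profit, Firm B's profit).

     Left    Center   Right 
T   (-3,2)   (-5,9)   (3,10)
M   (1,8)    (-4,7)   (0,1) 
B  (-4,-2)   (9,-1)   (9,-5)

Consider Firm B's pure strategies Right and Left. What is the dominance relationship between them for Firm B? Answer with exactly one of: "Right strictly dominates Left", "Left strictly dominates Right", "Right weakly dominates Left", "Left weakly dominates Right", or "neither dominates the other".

neither dominates the other

Right's payoffs vs Left's, by Firm A's action — T: 10>2, M: 1<8, B: -5<-2.
Right does better at T but worse at M, B; neither strategy dominates the other.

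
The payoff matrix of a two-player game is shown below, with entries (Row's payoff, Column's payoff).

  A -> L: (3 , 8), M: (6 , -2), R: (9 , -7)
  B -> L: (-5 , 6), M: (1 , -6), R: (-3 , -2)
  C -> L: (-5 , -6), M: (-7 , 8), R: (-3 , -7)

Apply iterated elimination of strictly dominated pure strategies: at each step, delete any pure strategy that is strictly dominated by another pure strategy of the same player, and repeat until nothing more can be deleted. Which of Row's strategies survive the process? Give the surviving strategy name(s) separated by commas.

For Row, A strictly dominates B on the remaining columns (L: 3>-5, M: 6>1, R: 9>-3); eliminate B.
For Row, A strictly dominates C on the remaining columns (L: 3>-5, M: 6>-7, R: 9>-3); eliminate C.
Column M is eliminated: L beats it against every remaining row (A: 8>-2).
For Column, L strictly dominates R on the remaining rows (A: 8>-7); eliminate R.
Among the remaining strategies, none is strictly dominated by another pure strategy of the same player, so the elimination stops.
Surviving strategies — Row: {A}; Column: {L}.

A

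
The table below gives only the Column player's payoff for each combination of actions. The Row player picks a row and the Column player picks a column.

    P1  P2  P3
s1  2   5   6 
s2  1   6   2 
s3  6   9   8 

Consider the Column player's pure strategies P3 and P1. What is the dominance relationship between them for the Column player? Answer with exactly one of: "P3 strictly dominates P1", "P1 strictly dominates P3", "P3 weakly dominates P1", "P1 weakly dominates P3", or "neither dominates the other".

P3 strictly dominates P1

Compare P3 to P1 across each opponent action: s1: 6>2, s2: 2>1, s3: 8>6.
P3 gives a strictly higher payoff against each opponent action, so P3 strictly dominates P1.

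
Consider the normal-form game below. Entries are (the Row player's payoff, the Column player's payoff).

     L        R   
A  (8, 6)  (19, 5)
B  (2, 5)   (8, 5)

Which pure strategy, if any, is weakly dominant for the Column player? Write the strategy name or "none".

L vs R: A: 6>5, B: 5=5.
L is at least as good as every other strategy against every opponent action, so it is weakly dominant.

L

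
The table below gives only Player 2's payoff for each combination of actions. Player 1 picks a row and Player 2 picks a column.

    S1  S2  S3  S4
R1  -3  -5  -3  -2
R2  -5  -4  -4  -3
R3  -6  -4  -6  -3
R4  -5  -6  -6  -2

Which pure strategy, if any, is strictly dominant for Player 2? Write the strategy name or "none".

S4

S4 vs S1: R1: -2>-3, R2: -3>-5, R3: -3>-6, R4: -2>-5.
S4 vs S2: R1: -2>-5, R2: -3>-4, R3: -3>-4, R4: -2>-6.
S4 vs S3: R1: -2>-3, R2: -3>-4, R3: -3>-6, R4: -2>-6.
S4 strictly beats every other strategy against every opponent action, so it is strictly dominant.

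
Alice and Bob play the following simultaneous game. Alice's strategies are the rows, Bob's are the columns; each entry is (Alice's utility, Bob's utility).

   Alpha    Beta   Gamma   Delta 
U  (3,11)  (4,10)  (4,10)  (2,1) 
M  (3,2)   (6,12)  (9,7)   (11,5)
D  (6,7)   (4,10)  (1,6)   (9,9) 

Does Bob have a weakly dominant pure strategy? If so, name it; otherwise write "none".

none

Alpha fails to dominate Beta at M (2<12).
Beta fails to dominate Alpha at U (10<11).
Gamma fails to dominate Alpha at U (10<11).
Delta fails to dominate Alpha at U (1<11).
No single strategy dominates all the others.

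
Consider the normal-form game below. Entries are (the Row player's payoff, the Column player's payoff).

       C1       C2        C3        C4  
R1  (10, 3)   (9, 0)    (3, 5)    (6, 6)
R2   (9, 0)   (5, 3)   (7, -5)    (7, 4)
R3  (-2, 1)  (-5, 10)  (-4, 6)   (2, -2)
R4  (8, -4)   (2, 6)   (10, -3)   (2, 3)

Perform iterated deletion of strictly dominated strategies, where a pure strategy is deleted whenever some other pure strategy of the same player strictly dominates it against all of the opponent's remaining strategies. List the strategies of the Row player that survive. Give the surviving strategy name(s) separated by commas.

For the Row player, R1 strictly dominates R3 on the remaining columns (C1: 10>-2, C2: 9>-5, C3: 3>-4, C4: 6>2); eliminate R3.
The Column player's strategy C1 is strictly dominated by C4 (R1: 6>3, R2: 4>0, R4: 3>-4) and is removed.
For the Column player, C4 strictly dominates C3 on the remaining rows (R1: 6>5, R2: 4>-5, R4: 3>-3); eliminate C3.
For the Row player, R1 strictly dominates R4 on the remaining columns (C2: 9>2, C4: 6>2); eliminate R4.
The Column player's strategy C2 is strictly dominated by C4 (R1: 6>0, R2: 4>3) and is removed.
Row R1 is eliminated: R2 beats it against every remaining column (C4: 7>6).
Among the remaining strategies, none is strictly dominated by another pure strategy of the same player, so the elimination stops.
Surviving strategies — the Row player: {R2}; the Column player: {C4}.

R2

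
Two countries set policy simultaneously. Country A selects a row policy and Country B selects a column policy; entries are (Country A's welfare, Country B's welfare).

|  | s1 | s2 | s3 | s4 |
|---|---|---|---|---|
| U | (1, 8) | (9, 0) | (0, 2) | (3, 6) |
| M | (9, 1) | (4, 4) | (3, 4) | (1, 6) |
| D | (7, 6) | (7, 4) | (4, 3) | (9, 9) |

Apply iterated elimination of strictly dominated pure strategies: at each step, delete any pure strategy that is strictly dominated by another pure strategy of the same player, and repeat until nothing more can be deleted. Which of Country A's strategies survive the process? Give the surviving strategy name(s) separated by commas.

Country B's strategy s2 is strictly dominated by s4 (U: 6>0, M: 6>4, D: 9>4) and is removed.
Country A's strategy U is strictly dominated by D (s1: 7>1, s3: 4>0, s4: 9>3) and is removed.
For Country B, s4 strictly dominates s1 on the remaining rows (M: 6>1, D: 9>6); eliminate s1.
For Country A, D strictly dominates M on the remaining columns (s3: 4>3, s4: 9>1); eliminate M.
Column s3 is eliminated: s4 beats it against every remaining row (D: 9>3).
Among the remaining strategies, none is strictly dominated by another pure strategy of the same player, so the elimination stops.
Surviving strategies — Country A: {D}; Country B: {s4}.

D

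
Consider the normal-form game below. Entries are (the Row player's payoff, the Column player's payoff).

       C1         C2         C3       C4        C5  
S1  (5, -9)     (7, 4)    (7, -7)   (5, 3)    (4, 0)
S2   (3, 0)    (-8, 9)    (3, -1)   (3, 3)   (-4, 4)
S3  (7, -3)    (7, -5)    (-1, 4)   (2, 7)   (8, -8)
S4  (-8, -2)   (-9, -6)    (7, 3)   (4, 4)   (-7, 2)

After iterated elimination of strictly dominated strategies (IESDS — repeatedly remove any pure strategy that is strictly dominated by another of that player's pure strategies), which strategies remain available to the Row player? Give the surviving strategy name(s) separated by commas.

S1, S3

For the Row player, S1 strictly dominates S2 on the remaining columns (C1: 5>3, C2: 7>-8, C3: 7>3, C4: 5>3, C5: 4>-4); eliminate S2.
For the Column player, C3 strictly dominates C1 on the remaining rows (S1: -7>-9, S3: 4>-3, S4: 3>-2); eliminate C1.
Column C3 is eliminated: C4 beats it against every remaining row (S1: 3>-7, S3: 7>4, S4: 4>3).
Row S4 is eliminated: S1 beats it against every remaining column (C2: 7>-9, C4: 5>4, C5: 4>-7).
Column C5 is eliminated: C2 beats it against every remaining row (S1: 4>0, S3: -5>-8).
Among the remaining strategies, none is strictly dominated by another pure strategy of the same player, so the elimination stops.
Surviving strategies — the Row player: {S1, S3}; the Column player: {C2, C4}.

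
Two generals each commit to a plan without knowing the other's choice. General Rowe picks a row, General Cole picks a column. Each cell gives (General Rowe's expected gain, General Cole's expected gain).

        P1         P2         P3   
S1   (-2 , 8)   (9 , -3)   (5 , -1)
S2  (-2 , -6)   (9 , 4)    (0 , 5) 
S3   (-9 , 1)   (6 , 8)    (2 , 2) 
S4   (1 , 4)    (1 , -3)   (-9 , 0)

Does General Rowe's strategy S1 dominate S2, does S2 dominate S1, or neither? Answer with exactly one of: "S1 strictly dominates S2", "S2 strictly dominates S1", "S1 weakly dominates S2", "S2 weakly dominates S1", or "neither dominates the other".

S1 weakly dominates S2

Compare S1 to S2 across each opponent action: P1: -2=-2, P2: 9=9, P3: 5>0.
S1 is at least as good everywhere and strictly better somewhere (tied only at P1, P2), so S1 weakly but not strictly dominates S2.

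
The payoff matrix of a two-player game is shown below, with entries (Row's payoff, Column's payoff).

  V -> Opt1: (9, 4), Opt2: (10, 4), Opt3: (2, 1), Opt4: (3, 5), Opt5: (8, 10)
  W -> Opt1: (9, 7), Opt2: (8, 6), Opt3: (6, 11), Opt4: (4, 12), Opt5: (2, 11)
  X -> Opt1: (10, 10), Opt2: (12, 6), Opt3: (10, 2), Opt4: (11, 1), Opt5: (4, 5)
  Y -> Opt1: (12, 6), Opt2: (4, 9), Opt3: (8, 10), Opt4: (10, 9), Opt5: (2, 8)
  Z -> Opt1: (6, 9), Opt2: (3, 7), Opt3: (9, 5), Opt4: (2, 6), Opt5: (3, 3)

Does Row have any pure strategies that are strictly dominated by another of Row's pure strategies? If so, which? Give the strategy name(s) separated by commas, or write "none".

W, Z

V is not dominated — it holds its own against W at Opt1 (9=9); X at Opt5 (8>4); Y at Opt2 (10>4); Z at Opt1 (9>6).
W: dominated, since X does at least as well everywhere (Opt1: 10>9, Opt2: 12>8, Opt3: 10>6, Opt4: 11>4, Opt5: 4>2).
Nothing dominates X: V at Opt1 (10>9); W at Opt1 (10>9); Y at Opt2 (12>4); Z at Opt1 (10>6).
Nothing dominates Y: V at Opt1 (12>9); W at Opt1 (12>9); X at Opt1 (12>10); Z at Opt1 (12>6).
Z: dominated, since X does at least as well everywhere (Opt1: 10>6, Opt2: 12>3, Opt3: 10>9, Opt4: 11>2, Opt5: 4>3).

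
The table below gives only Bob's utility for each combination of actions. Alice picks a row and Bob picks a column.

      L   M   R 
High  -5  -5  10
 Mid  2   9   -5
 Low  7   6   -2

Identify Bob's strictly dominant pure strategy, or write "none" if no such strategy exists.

L fails to dominate M at High (-5=-5).
M fails to dominate L at High (-5=-5).
R fails to dominate L at Mid (-5<2).
No single strategy dominates all the others.

none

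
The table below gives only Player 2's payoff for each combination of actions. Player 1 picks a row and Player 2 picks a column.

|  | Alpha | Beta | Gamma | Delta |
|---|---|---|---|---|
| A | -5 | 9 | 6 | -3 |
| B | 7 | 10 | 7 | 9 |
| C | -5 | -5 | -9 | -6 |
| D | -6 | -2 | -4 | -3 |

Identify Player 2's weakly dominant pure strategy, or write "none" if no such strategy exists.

Beta vs Alpha: A: 9>-5, B: 10>7, C: -5=-5, D: -2>-6.
Beta vs Gamma: A: 9>6, B: 10>7, C: -5>-9, D: -2>-4.
Beta vs Delta: A: 9>-3, B: 10>9, C: -5>-6, D: -2>-3.
Beta is at least as good as every other strategy against every opponent action, so it is weakly dominant.

Beta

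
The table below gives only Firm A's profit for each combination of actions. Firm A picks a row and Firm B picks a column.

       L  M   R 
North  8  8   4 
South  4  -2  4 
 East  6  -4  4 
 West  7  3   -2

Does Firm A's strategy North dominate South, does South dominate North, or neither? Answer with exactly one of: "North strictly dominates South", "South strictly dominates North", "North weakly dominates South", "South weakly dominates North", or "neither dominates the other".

Compare North to South across each opponent action: L: 8>4, M: 8>-2, R: 4=4.
North is at least as good everywhere and strictly better somewhere (tied only at R), so North weakly but not strictly dominates South.

North weakly dominates South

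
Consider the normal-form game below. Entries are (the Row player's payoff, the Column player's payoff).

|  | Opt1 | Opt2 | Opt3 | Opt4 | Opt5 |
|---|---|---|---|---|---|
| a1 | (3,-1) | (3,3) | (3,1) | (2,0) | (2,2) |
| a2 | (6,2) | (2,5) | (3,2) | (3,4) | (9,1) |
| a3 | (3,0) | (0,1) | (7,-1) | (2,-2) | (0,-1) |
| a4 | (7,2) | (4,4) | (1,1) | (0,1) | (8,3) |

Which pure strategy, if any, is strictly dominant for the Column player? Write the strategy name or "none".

Opt2

Opt2 vs Opt1: a1: 3>-1, a2: 5>2, a3: 1>0, a4: 4>2.
Opt2 vs Opt3: a1: 3>1, a2: 5>2, a3: 1>-1, a4: 4>1.
Opt2 vs Opt4: a1: 3>0, a2: 5>4, a3: 1>-2, a4: 4>1.
Opt2 vs Opt5: a1: 3>2, a2: 5>1, a3: 1>-1, a4: 4>3.
Opt2 strictly beats every other strategy against every opponent action, so it is strictly dominant.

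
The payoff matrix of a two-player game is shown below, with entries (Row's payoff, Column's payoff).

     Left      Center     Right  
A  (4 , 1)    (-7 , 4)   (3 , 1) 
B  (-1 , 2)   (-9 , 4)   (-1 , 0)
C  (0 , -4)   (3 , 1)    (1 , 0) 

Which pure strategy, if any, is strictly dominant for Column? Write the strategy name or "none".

Center

Center vs Left: A: 4>1, B: 4>2, C: 1>-4.
Center vs Right: A: 4>1, B: 4>0, C: 1>0.
Center strictly beats every other strategy against every opponent action, so it is strictly dominant.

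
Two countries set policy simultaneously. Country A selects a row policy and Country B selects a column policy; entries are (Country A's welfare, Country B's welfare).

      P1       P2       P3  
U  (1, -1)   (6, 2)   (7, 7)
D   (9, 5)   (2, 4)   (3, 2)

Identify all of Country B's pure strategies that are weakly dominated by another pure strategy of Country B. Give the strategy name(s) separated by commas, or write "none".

P1 is not dominated — it holds its own against P2 at D (5>4); P3 at D (5>2).
P2 is not dominated — it holds its own against P1 at U (2>-1); P3 at D (4>2).
P3 is not dominated — it holds its own against P1 at U (7>-1); P2 at U (7>2).

none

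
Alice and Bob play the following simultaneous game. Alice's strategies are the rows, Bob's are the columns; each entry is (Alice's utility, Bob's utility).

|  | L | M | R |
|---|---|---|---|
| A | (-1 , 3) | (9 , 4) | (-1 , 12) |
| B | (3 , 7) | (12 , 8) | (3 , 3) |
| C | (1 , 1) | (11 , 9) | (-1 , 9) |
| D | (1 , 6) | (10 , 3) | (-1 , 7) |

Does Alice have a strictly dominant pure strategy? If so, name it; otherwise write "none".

B

B vs A: L: 3>-1, M: 12>9, R: 3>-1.
B vs C: L: 3>1, M: 12>11, R: 3>-1.
B vs D: L: 3>1, M: 12>10, R: 3>-1.
B strictly beats every other strategy against every opponent action, so it is strictly dominant.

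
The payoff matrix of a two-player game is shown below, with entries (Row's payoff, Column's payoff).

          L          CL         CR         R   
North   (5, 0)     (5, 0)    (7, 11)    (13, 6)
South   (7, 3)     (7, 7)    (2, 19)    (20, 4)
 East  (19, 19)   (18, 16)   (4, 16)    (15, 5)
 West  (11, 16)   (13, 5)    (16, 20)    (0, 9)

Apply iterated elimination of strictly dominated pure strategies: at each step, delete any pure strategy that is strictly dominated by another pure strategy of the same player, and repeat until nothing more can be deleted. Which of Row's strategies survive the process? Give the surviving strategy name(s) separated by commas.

Column's strategy R is strictly dominated by CR (North: 11>6, South: 19>4, East: 16>5, West: 20>9) and is removed.
For Row, West strictly dominates North on the remaining columns (L: 11>5, CL: 13>5, CR: 16>7); eliminate North.
Row South is eliminated: East beats it against every remaining column (L: 19>7, CL: 18>7, CR: 4>2).
Column CL is eliminated: L beats it against every remaining row (East: 19>16, West: 16>5).
Among the remaining strategies, none is strictly dominated by another pure strategy of the same player, so the elimination stops.
Surviving strategies — Row: {East, West}; Column: {L, CR}.

East, West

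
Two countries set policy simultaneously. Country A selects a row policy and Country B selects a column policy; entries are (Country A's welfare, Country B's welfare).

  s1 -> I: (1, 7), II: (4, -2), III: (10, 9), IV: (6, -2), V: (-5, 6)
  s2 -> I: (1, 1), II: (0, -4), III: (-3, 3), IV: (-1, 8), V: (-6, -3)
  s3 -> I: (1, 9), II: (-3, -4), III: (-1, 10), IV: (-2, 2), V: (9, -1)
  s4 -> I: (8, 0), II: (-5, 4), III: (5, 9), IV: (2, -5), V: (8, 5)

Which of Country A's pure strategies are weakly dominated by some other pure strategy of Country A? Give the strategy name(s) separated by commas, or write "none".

s2

s1: no other strategy beats it everywhere (s2 at II (4>0); s3 at II (4>-3); s4 at II (4>-5)).
s2 is weakly dominated by s1 (I: 1=1, II: 4>0, III: 10>-3, IV: 6>-1, V: -5>-6).
Nothing dominates s3: s1 at V (9>-5); s2 at III (-1>-3); s4 at II (-3>-5).
s4: no other strategy beats it everywhere (s1 at I (8>1); s2 at I (8>1); s3 at I (8>1)).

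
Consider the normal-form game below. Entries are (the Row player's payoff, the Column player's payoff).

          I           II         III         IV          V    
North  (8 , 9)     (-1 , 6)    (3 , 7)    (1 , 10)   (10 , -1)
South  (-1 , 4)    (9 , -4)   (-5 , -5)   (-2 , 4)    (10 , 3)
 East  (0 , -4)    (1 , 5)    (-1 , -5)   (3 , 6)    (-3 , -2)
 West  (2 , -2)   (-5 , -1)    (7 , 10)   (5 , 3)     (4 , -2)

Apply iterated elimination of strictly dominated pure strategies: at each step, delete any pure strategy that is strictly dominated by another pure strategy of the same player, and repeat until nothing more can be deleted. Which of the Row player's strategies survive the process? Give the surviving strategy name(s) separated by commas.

West

For the Column player, IV strictly dominates II on the remaining rows (North: 10>6, South: 4>-4, East: 6>5, West: 3>-1); eliminate II.
The Row player's strategy East is strictly dominated by West (I: 2>0, III: 7>-1, IV: 5>3, V: 4>-3) and is removed.
Column V is eliminated: IV beats it against every remaining row (North: 10>-1, South: 4>3, West: 3>-2).
The Row player's strategy South is strictly dominated by North (I: 8>-1, III: 3>-5, IV: 1>-2) and is removed.
For the Column player, IV strictly dominates I on the remaining rows (North: 10>9, West: 3>-2); eliminate I.
Row North is eliminated: West beats it against every remaining column (III: 7>3, IV: 5>1).
The Column player's strategy IV is strictly dominated by III (West: 10>3) and is removed.
Among the remaining strategies, none is strictly dominated by another pure strategy of the same player, so the elimination stops.
Surviving strategies — the Row player: {West}; the Column player: {III}.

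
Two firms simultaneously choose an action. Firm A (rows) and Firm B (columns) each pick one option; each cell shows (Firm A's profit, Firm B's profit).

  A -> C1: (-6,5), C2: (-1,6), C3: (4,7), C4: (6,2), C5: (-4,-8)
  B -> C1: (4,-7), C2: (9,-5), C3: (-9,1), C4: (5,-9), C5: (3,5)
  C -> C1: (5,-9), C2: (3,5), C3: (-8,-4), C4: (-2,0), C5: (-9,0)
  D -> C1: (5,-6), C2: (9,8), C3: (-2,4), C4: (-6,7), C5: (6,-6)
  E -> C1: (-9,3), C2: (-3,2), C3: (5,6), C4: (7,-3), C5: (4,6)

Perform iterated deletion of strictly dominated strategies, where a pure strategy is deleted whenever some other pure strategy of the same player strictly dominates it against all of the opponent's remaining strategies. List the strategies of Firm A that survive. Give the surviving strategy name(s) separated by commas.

Column C1 is eliminated: C3 beats it against every remaining row (A: 7>5, B: 1>-7, C: -4>-9, D: 4>-6, E: 6>3).
Firm B's strategy C4 is strictly dominated by C2 (A: 6>2, B: -5>-9, C: 5>0, D: 8>7, E: 2>-3) and is removed.
For Firm A, D strictly dominates C on the remaining columns (C2: 9>3, C3: -2>-8, C5: 6>-9); eliminate C.
Among the remaining strategies, none is strictly dominated by another pure strategy of the same player, so the elimination stops.
Surviving strategies — Firm A: {A, B, D, E}; Firm B: {C2, C3, C5}.

A, B, D, E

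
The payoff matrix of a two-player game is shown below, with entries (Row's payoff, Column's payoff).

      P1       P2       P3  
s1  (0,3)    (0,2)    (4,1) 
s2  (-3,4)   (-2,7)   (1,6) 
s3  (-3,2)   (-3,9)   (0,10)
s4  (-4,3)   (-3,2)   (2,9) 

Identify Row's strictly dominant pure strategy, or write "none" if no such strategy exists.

s1 vs s2: P1: 0>-3, P2: 0>-2, P3: 4>1.
s1 vs s3: P1: 0>-3, P2: 0>-3, P3: 4>0.
s1 vs s4: P1: 0>-4, P2: 0>-3, P3: 4>2.
s1 strictly beats every other strategy against every opponent action, so it is strictly dominant.

s1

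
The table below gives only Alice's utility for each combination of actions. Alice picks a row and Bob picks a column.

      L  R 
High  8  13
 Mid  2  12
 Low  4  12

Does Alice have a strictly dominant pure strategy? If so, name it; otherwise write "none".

High vs Mid: L: 8>2, R: 13>12.
High vs Low: L: 8>4, R: 13>12.
High strictly beats every other strategy against every opponent action, so it is strictly dominant.

High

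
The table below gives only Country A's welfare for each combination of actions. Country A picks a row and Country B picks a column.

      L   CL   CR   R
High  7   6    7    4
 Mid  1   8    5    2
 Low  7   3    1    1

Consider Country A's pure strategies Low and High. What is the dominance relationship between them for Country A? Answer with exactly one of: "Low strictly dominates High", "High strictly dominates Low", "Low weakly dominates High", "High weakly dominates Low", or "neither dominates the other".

High weakly dominates Low

Compare Low to High across each choice by Country B: L: 7=7, CL: 3<6, CR: 1<7, R: 1<4.
High is at least as good everywhere and strictly better somewhere (tied at L), so High weakly dominates Low.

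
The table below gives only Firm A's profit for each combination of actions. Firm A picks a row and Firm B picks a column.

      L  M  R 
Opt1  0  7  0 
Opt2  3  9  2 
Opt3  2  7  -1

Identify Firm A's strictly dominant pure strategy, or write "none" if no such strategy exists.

Opt2 vs Opt1: L: 3>0, M: 9>7, R: 2>0.
Opt2 vs Opt3: L: 3>2, M: 9>7, R: 2>-1.
Opt2 strictly beats every other strategy against every opponent action, so it is strictly dominant.

Opt2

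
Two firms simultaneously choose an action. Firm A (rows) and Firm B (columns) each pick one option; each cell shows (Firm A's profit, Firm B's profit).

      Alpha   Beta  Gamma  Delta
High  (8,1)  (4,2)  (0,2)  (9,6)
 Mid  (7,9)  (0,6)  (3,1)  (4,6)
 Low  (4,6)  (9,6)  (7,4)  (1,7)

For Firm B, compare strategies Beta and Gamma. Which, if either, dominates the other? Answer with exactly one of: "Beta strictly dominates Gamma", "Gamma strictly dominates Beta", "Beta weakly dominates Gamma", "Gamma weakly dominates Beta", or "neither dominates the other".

Beta's payoffs vs Gamma's, by Firm A's action — High: 2=2, Mid: 6>1, Low: 6>4.
Beta is at least as good everywhere and strictly better somewhere (tied only at High), so Beta weakly but not strictly dominates Gamma.

Beta weakly dominates Gamma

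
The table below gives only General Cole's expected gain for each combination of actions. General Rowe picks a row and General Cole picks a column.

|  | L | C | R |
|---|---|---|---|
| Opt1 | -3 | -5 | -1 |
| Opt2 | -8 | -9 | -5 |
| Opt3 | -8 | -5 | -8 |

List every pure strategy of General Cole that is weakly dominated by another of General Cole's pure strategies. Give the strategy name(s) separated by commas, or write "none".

L

L: dominated, since R does at least as well everywhere (Opt1: -1>-3, Opt2: -5>-8, Opt3: -8=-8).
Nothing dominates C: L at Opt3 (-5>-8); R at Opt3 (-5>-8).
R is not dominated — it holds its own against L at Opt1 (-1>-3); C at Opt1 (-1>-5).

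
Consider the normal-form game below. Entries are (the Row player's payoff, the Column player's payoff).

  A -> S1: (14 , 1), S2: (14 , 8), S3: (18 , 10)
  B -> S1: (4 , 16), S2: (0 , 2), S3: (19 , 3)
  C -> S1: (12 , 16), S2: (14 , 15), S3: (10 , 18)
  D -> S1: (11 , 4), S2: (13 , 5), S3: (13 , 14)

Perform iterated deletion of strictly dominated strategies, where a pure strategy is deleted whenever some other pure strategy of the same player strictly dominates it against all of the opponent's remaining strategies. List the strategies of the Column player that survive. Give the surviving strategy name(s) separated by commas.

For the Row player, A strictly dominates D on the remaining columns (S1: 14>11, S2: 14>13, S3: 18>13); eliminate D.
Column S2 is eliminated: S3 beats it against every remaining row (A: 10>8, B: 3>2, C: 18>15).
Row C is eliminated: A beats it against every remaining column (S1: 14>12, S3: 18>10).
Among the remaining strategies, none is strictly dominated by another pure strategy of the same player, so the elimination stops.
Surviving strategies — the Row player: {A, B}; the Column player: {S1, S3}.

S1, S3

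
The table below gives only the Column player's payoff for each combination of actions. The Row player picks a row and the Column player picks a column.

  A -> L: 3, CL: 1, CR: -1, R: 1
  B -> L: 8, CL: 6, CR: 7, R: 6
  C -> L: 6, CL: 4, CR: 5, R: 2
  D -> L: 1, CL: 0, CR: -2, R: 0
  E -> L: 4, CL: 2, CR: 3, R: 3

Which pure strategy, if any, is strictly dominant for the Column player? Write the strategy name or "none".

L vs CL: A: 3>1, B: 8>6, C: 6>4, D: 1>0, E: 4>2.
L vs CR: A: 3>-1, B: 8>7, C: 6>5, D: 1>-2, E: 4>3.
L vs R: A: 3>1, B: 8>6, C: 6>2, D: 1>0, E: 4>3.
L strictly beats every other strategy against every opponent action, so it is strictly dominant.

L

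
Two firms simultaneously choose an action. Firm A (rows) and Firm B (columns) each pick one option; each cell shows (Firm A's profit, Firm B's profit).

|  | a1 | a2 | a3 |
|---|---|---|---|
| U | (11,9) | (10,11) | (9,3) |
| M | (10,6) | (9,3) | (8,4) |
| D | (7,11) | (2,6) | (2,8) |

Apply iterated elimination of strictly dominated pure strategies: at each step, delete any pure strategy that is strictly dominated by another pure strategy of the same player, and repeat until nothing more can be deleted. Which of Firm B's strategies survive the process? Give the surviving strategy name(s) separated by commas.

a2

For Firm A, U strictly dominates M on the remaining columns (a1: 11>10, a2: 10>9, a3: 9>8); eliminate M.
Firm A's strategy D is strictly dominated by U (a1: 11>7, a2: 10>2, a3: 9>2) and is removed.
Firm B's strategy a1 is strictly dominated by a2 (U: 11>9) and is removed.
For Firm B, a2 strictly dominates a3 on the remaining rows (U: 11>3); eliminate a3.
Among the remaining strategies, none is strictly dominated by another pure strategy of the same player, so the elimination stops.
Surviving strategies — Firm A: {U}; Firm B: {a2}.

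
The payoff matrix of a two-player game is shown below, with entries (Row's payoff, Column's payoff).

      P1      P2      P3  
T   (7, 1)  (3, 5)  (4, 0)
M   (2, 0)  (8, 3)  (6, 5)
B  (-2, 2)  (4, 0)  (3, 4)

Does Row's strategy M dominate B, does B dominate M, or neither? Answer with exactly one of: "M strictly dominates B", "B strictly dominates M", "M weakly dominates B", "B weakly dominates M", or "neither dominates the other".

M's payoffs vs B's, by Column's action — P1: 2>-2, P2: 8>4, P3: 6>3.
Every comparison favours M, so M strictly dominates B.

M strictly dominates B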